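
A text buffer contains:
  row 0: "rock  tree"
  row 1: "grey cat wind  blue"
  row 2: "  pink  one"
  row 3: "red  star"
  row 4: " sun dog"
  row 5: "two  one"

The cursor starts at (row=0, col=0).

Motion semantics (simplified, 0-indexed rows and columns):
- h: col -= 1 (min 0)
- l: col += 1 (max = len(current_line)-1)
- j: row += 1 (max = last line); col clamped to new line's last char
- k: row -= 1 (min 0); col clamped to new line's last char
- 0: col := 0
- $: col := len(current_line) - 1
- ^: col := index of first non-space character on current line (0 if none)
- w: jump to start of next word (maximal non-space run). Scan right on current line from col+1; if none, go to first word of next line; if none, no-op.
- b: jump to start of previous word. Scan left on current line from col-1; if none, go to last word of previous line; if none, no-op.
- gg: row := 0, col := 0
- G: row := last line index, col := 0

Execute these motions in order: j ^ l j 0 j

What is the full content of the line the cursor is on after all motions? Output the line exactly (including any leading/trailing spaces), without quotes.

After 1 (j): row=1 col=0 char='g'
After 2 (^): row=1 col=0 char='g'
After 3 (l): row=1 col=1 char='r'
After 4 (j): row=2 col=1 char='_'
After 5 (0): row=2 col=0 char='_'
After 6 (j): row=3 col=0 char='r'

Answer: red  star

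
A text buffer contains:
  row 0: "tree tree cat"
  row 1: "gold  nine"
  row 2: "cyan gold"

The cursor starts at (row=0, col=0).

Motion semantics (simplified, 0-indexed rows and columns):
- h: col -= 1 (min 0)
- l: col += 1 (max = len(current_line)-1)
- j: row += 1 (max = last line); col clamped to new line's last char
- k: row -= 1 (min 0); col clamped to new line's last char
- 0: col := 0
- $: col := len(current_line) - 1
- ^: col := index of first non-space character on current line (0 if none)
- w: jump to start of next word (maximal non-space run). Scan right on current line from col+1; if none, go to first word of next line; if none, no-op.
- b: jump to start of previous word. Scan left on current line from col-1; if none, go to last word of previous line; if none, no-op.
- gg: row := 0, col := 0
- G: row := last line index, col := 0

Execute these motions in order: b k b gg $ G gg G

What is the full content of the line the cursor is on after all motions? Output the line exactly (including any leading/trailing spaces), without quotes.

Answer: cyan gold

Derivation:
After 1 (b): row=0 col=0 char='t'
After 2 (k): row=0 col=0 char='t'
After 3 (b): row=0 col=0 char='t'
After 4 (gg): row=0 col=0 char='t'
After 5 ($): row=0 col=12 char='t'
After 6 (G): row=2 col=0 char='c'
After 7 (gg): row=0 col=0 char='t'
After 8 (G): row=2 col=0 char='c'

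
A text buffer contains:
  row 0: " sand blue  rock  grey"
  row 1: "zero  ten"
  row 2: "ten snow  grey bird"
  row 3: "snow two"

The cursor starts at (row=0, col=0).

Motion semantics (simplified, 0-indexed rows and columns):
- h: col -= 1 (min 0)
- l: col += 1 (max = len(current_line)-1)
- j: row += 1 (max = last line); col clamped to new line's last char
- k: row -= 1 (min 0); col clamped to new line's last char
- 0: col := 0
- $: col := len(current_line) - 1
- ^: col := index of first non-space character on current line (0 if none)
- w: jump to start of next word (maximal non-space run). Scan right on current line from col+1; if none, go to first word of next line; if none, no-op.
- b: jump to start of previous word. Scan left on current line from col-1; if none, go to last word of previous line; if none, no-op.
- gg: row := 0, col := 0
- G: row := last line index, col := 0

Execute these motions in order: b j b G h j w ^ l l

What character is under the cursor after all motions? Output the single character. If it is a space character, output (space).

After 1 (b): row=0 col=0 char='_'
After 2 (j): row=1 col=0 char='z'
After 3 (b): row=0 col=18 char='g'
After 4 (G): row=3 col=0 char='s'
After 5 (h): row=3 col=0 char='s'
After 6 (j): row=3 col=0 char='s'
After 7 (w): row=3 col=5 char='t'
After 8 (^): row=3 col=0 char='s'
After 9 (l): row=3 col=1 char='n'
After 10 (l): row=3 col=2 char='o'

Answer: o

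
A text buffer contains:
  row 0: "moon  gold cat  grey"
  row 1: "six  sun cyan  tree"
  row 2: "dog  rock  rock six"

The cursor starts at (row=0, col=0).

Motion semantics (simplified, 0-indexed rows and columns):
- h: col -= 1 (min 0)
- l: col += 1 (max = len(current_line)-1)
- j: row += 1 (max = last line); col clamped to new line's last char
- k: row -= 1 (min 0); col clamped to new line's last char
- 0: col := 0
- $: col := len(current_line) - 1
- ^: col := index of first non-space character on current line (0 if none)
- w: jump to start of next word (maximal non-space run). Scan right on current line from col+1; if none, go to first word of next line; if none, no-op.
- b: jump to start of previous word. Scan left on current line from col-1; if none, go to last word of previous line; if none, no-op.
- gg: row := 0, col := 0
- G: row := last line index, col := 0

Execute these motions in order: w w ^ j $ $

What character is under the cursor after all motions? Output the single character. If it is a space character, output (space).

After 1 (w): row=0 col=6 char='g'
After 2 (w): row=0 col=11 char='c'
After 3 (^): row=0 col=0 char='m'
After 4 (j): row=1 col=0 char='s'
After 5 ($): row=1 col=18 char='e'
After 6 ($): row=1 col=18 char='e'

Answer: e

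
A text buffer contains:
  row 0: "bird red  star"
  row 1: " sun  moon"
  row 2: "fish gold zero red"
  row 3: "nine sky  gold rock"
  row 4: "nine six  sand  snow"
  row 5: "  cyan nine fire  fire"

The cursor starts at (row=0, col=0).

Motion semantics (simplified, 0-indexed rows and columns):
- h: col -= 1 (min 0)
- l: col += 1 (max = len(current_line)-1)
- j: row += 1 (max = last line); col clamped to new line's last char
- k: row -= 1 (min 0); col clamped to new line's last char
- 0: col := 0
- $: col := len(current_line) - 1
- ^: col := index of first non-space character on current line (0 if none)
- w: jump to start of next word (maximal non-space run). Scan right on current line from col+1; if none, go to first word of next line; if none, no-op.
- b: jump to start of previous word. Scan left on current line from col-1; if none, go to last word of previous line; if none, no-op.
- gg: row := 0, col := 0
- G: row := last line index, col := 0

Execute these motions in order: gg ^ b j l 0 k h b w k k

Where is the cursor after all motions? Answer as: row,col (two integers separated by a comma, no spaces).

After 1 (gg): row=0 col=0 char='b'
After 2 (^): row=0 col=0 char='b'
After 3 (b): row=0 col=0 char='b'
After 4 (j): row=1 col=0 char='_'
After 5 (l): row=1 col=1 char='s'
After 6 (0): row=1 col=0 char='_'
After 7 (k): row=0 col=0 char='b'
After 8 (h): row=0 col=0 char='b'
After 9 (b): row=0 col=0 char='b'
After 10 (w): row=0 col=5 char='r'
After 11 (k): row=0 col=5 char='r'
After 12 (k): row=0 col=5 char='r'

Answer: 0,5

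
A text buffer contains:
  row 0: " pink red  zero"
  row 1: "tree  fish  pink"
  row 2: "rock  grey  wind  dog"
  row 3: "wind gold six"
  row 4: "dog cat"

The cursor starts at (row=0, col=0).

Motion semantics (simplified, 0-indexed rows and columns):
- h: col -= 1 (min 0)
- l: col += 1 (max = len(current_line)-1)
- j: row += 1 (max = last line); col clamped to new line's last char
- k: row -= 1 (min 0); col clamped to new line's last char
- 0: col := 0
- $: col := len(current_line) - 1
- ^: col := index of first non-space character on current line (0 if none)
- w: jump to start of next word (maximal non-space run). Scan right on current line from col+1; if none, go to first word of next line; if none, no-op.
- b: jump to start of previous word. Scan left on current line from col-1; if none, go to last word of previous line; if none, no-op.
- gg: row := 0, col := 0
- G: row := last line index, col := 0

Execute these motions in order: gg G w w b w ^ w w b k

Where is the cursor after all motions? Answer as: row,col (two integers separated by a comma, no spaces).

After 1 (gg): row=0 col=0 char='_'
After 2 (G): row=4 col=0 char='d'
After 3 (w): row=4 col=4 char='c'
After 4 (w): row=4 col=4 char='c'
After 5 (b): row=4 col=0 char='d'
After 6 (w): row=4 col=4 char='c'
After 7 (^): row=4 col=0 char='d'
After 8 (w): row=4 col=4 char='c'
After 9 (w): row=4 col=4 char='c'
After 10 (b): row=4 col=0 char='d'
After 11 (k): row=3 col=0 char='w'

Answer: 3,0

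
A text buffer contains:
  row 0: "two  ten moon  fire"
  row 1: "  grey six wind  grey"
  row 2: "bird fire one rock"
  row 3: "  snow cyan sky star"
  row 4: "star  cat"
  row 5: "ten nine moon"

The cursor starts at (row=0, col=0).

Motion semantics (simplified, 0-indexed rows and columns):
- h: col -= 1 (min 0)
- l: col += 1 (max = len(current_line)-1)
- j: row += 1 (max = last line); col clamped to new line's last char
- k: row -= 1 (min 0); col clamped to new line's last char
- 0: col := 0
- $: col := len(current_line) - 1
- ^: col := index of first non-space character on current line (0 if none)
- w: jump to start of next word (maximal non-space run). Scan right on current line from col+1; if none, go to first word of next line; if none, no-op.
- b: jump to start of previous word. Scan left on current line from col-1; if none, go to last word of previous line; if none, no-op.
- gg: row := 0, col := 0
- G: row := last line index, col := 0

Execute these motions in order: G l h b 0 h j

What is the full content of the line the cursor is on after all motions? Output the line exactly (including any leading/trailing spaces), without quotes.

After 1 (G): row=5 col=0 char='t'
After 2 (l): row=5 col=1 char='e'
After 3 (h): row=5 col=0 char='t'
After 4 (b): row=4 col=6 char='c'
After 5 (0): row=4 col=0 char='s'
After 6 (h): row=4 col=0 char='s'
After 7 (j): row=5 col=0 char='t'

Answer: ten nine moon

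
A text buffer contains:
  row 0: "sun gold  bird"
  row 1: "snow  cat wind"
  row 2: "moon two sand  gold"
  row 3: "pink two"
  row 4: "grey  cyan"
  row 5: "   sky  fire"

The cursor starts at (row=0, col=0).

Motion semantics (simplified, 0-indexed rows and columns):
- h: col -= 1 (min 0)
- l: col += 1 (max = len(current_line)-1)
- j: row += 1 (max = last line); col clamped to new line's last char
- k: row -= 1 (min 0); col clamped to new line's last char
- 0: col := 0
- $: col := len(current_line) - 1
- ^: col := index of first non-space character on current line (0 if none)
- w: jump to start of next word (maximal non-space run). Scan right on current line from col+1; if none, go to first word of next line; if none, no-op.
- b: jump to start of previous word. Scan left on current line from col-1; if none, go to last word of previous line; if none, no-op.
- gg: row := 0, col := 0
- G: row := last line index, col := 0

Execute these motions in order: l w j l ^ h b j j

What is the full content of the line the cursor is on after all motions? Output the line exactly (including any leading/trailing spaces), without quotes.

Answer: moon two sand  gold

Derivation:
After 1 (l): row=0 col=1 char='u'
After 2 (w): row=0 col=4 char='g'
After 3 (j): row=1 col=4 char='_'
After 4 (l): row=1 col=5 char='_'
After 5 (^): row=1 col=0 char='s'
After 6 (h): row=1 col=0 char='s'
After 7 (b): row=0 col=10 char='b'
After 8 (j): row=1 col=10 char='w'
After 9 (j): row=2 col=10 char='a'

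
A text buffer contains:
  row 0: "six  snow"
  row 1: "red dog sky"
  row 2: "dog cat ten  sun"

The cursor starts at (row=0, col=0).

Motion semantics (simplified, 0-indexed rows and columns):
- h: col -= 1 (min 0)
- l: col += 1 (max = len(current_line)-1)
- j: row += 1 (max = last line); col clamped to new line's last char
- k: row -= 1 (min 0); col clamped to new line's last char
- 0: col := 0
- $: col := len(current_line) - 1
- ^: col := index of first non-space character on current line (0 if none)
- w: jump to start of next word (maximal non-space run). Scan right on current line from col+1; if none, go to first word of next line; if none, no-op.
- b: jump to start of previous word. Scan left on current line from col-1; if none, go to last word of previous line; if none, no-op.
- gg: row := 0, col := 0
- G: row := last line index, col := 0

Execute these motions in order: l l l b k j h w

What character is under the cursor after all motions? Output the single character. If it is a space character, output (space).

After 1 (l): row=0 col=1 char='i'
After 2 (l): row=0 col=2 char='x'
After 3 (l): row=0 col=3 char='_'
After 4 (b): row=0 col=0 char='s'
After 5 (k): row=0 col=0 char='s'
After 6 (j): row=1 col=0 char='r'
After 7 (h): row=1 col=0 char='r'
After 8 (w): row=1 col=4 char='d'

Answer: d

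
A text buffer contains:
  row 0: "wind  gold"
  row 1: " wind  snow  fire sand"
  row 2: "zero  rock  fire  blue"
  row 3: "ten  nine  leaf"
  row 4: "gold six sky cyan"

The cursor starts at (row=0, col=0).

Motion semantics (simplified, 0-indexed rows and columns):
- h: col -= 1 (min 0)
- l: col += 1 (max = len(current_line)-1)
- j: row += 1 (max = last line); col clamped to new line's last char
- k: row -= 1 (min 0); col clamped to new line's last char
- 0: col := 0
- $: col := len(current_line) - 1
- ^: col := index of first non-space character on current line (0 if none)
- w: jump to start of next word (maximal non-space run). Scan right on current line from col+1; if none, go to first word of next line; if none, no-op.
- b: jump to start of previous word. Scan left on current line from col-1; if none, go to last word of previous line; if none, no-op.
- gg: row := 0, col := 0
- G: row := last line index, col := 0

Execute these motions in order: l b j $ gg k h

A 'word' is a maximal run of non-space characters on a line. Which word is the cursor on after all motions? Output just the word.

Answer: wind

Derivation:
After 1 (l): row=0 col=1 char='i'
After 2 (b): row=0 col=0 char='w'
After 3 (j): row=1 col=0 char='_'
After 4 ($): row=1 col=21 char='d'
After 5 (gg): row=0 col=0 char='w'
After 6 (k): row=0 col=0 char='w'
After 7 (h): row=0 col=0 char='w'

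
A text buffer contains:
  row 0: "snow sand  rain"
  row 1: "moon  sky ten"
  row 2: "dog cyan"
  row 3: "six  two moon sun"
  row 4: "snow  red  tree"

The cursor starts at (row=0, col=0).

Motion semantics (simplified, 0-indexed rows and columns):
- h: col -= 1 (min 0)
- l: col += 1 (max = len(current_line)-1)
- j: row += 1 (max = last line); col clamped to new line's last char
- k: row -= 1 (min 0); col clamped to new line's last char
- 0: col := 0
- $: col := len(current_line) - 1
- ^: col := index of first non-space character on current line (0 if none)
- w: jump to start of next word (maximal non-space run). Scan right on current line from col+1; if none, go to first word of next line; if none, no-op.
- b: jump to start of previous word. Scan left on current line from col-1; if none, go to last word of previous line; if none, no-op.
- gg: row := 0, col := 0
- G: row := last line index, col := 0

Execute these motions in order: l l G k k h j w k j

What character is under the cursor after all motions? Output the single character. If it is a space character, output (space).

After 1 (l): row=0 col=1 char='n'
After 2 (l): row=0 col=2 char='o'
After 3 (G): row=4 col=0 char='s'
After 4 (k): row=3 col=0 char='s'
After 5 (k): row=2 col=0 char='d'
After 6 (h): row=2 col=0 char='d'
After 7 (j): row=3 col=0 char='s'
After 8 (w): row=3 col=5 char='t'
After 9 (k): row=2 col=5 char='y'
After 10 (j): row=3 col=5 char='t'

Answer: t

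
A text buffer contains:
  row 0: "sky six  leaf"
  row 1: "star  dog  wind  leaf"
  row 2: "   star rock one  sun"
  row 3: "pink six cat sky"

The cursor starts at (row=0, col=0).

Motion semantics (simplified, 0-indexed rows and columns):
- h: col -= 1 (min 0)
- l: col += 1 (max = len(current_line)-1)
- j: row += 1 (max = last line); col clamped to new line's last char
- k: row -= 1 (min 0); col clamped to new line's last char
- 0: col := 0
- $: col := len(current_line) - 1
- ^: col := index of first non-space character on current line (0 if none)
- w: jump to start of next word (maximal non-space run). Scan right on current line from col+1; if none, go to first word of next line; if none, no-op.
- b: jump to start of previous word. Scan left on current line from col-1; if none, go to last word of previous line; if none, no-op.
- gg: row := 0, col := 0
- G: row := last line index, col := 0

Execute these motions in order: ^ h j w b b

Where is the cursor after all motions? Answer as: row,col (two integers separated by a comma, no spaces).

Answer: 0,9

Derivation:
After 1 (^): row=0 col=0 char='s'
After 2 (h): row=0 col=0 char='s'
After 3 (j): row=1 col=0 char='s'
After 4 (w): row=1 col=6 char='d'
After 5 (b): row=1 col=0 char='s'
After 6 (b): row=0 col=9 char='l'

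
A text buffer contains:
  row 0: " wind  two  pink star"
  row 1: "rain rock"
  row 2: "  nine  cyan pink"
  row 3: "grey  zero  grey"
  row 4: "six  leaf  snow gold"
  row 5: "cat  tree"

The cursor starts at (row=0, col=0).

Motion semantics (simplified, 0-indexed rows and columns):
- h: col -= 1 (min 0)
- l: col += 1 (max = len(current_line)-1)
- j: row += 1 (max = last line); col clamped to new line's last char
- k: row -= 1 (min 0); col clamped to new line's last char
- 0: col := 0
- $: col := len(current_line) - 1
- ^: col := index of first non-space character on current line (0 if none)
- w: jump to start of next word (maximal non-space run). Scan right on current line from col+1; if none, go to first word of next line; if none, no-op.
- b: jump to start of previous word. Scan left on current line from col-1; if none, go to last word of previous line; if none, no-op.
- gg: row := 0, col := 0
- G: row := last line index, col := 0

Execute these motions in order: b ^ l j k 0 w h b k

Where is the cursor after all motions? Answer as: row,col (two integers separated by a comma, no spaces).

After 1 (b): row=0 col=0 char='_'
After 2 (^): row=0 col=1 char='w'
After 3 (l): row=0 col=2 char='i'
After 4 (j): row=1 col=2 char='i'
After 5 (k): row=0 col=2 char='i'
After 6 (0): row=0 col=0 char='_'
After 7 (w): row=0 col=1 char='w'
After 8 (h): row=0 col=0 char='_'
After 9 (b): row=0 col=0 char='_'
After 10 (k): row=0 col=0 char='_'

Answer: 0,0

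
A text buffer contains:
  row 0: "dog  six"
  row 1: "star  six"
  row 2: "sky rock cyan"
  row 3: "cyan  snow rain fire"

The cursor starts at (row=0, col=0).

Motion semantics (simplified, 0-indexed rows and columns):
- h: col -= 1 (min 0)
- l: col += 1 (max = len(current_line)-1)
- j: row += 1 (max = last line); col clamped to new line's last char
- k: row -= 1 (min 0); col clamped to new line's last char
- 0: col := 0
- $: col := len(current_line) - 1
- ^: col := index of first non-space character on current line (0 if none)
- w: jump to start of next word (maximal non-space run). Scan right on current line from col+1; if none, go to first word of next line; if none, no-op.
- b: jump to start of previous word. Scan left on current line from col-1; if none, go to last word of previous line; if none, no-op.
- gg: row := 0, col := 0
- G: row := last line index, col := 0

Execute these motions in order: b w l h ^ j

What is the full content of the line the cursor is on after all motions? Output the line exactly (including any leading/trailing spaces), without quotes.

After 1 (b): row=0 col=0 char='d'
After 2 (w): row=0 col=5 char='s'
After 3 (l): row=0 col=6 char='i'
After 4 (h): row=0 col=5 char='s'
After 5 (^): row=0 col=0 char='d'
After 6 (j): row=1 col=0 char='s'

Answer: star  six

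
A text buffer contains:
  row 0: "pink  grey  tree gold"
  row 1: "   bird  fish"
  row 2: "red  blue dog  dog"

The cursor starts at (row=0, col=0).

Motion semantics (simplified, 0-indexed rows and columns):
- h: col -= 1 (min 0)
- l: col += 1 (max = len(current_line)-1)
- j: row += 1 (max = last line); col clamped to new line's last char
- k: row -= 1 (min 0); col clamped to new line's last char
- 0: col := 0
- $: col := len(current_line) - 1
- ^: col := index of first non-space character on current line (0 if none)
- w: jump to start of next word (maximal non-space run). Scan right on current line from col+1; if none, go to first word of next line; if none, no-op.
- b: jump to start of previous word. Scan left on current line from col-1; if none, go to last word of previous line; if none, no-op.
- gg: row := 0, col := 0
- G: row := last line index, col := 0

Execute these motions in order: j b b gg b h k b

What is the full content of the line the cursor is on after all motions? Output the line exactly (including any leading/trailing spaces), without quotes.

After 1 (j): row=1 col=0 char='_'
After 2 (b): row=0 col=17 char='g'
After 3 (b): row=0 col=12 char='t'
After 4 (gg): row=0 col=0 char='p'
After 5 (b): row=0 col=0 char='p'
After 6 (h): row=0 col=0 char='p'
After 7 (k): row=0 col=0 char='p'
After 8 (b): row=0 col=0 char='p'

Answer: pink  grey  tree gold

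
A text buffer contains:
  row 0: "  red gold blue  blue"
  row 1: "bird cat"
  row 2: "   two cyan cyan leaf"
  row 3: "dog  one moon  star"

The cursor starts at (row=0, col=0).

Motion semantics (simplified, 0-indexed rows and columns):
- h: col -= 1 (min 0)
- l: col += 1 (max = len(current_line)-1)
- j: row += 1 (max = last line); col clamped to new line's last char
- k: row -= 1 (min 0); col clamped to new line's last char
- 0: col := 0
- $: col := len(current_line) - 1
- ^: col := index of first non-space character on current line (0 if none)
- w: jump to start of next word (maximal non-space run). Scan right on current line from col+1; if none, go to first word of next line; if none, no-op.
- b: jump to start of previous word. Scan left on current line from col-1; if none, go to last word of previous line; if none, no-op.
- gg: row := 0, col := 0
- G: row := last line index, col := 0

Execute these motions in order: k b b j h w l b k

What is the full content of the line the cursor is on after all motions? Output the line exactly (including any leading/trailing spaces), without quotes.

After 1 (k): row=0 col=0 char='_'
After 2 (b): row=0 col=0 char='_'
After 3 (b): row=0 col=0 char='_'
After 4 (j): row=1 col=0 char='b'
After 5 (h): row=1 col=0 char='b'
After 6 (w): row=1 col=5 char='c'
After 7 (l): row=1 col=6 char='a'
After 8 (b): row=1 col=5 char='c'
After 9 (k): row=0 col=5 char='_'

Answer:   red gold blue  blue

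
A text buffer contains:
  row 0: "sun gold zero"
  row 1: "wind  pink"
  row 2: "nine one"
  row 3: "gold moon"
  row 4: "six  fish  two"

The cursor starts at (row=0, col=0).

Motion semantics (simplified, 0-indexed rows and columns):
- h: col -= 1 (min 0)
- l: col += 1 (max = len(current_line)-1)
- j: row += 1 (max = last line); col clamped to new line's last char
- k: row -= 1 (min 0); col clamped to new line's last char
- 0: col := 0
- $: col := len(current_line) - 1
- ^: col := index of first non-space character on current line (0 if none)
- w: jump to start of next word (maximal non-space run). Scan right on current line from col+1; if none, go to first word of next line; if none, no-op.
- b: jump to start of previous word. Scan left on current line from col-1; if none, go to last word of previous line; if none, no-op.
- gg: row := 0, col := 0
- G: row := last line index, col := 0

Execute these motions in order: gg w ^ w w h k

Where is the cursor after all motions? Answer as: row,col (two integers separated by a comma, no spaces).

Answer: 0,8

Derivation:
After 1 (gg): row=0 col=0 char='s'
After 2 (w): row=0 col=4 char='g'
After 3 (^): row=0 col=0 char='s'
After 4 (w): row=0 col=4 char='g'
After 5 (w): row=0 col=9 char='z'
After 6 (h): row=0 col=8 char='_'
After 7 (k): row=0 col=8 char='_'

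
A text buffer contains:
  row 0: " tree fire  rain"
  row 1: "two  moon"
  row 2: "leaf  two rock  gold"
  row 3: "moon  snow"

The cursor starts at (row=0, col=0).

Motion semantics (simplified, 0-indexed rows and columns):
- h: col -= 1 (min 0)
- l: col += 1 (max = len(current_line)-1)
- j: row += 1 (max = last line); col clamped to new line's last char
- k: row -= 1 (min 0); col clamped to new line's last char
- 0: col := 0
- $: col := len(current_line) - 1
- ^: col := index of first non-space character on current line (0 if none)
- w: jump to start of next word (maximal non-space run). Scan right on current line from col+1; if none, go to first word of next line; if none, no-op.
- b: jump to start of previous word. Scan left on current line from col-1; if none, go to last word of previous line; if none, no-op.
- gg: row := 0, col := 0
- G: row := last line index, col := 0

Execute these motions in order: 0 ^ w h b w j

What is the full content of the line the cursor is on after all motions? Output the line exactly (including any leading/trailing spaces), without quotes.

Answer: two  moon

Derivation:
After 1 (0): row=0 col=0 char='_'
After 2 (^): row=0 col=1 char='t'
After 3 (w): row=0 col=6 char='f'
After 4 (h): row=0 col=5 char='_'
After 5 (b): row=0 col=1 char='t'
After 6 (w): row=0 col=6 char='f'
After 7 (j): row=1 col=6 char='o'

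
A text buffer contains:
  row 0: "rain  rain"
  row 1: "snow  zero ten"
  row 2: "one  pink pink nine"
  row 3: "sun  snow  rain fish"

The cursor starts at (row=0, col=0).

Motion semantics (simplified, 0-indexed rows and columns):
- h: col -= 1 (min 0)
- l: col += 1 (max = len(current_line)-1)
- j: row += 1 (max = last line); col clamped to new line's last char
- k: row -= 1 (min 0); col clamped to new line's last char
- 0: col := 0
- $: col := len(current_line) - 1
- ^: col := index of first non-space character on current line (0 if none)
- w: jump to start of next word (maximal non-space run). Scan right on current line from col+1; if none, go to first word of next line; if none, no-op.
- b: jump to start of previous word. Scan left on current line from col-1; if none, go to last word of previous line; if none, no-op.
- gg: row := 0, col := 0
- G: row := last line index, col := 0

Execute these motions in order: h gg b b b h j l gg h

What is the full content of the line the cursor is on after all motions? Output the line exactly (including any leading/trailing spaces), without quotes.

Answer: rain  rain

Derivation:
After 1 (h): row=0 col=0 char='r'
After 2 (gg): row=0 col=0 char='r'
After 3 (b): row=0 col=0 char='r'
After 4 (b): row=0 col=0 char='r'
After 5 (b): row=0 col=0 char='r'
After 6 (h): row=0 col=0 char='r'
After 7 (j): row=1 col=0 char='s'
After 8 (l): row=1 col=1 char='n'
After 9 (gg): row=0 col=0 char='r'
After 10 (h): row=0 col=0 char='r'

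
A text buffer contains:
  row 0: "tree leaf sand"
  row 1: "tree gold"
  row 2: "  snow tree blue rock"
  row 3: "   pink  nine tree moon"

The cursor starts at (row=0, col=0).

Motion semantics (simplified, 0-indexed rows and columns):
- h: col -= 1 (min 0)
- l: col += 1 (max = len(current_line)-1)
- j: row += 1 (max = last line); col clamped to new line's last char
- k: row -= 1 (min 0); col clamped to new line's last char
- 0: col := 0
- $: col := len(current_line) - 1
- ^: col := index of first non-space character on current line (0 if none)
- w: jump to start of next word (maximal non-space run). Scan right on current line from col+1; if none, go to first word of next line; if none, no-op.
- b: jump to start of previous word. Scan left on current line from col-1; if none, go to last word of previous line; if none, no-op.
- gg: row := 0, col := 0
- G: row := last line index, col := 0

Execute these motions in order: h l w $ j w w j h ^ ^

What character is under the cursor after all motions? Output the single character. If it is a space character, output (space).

Answer: p

Derivation:
After 1 (h): row=0 col=0 char='t'
After 2 (l): row=0 col=1 char='r'
After 3 (w): row=0 col=5 char='l'
After 4 ($): row=0 col=13 char='d'
After 5 (j): row=1 col=8 char='d'
After 6 (w): row=2 col=2 char='s'
After 7 (w): row=2 col=7 char='t'
After 8 (j): row=3 col=7 char='_'
After 9 (h): row=3 col=6 char='k'
After 10 (^): row=3 col=3 char='p'
After 11 (^): row=3 col=3 char='p'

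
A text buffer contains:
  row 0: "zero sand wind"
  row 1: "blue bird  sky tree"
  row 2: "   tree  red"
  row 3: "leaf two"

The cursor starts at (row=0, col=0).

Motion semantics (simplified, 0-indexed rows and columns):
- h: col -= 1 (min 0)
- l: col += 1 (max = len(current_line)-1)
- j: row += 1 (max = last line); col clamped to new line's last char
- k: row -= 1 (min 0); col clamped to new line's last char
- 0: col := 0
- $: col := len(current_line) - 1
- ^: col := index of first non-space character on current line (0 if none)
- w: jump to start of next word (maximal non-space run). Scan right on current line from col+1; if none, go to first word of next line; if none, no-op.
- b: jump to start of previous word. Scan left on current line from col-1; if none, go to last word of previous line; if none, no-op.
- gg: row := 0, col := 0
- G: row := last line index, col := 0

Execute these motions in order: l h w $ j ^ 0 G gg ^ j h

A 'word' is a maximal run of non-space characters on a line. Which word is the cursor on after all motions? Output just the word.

Answer: blue

Derivation:
After 1 (l): row=0 col=1 char='e'
After 2 (h): row=0 col=0 char='z'
After 3 (w): row=0 col=5 char='s'
After 4 ($): row=0 col=13 char='d'
After 5 (j): row=1 col=13 char='y'
After 6 (^): row=1 col=0 char='b'
After 7 (0): row=1 col=0 char='b'
After 8 (G): row=3 col=0 char='l'
After 9 (gg): row=0 col=0 char='z'
After 10 (^): row=0 col=0 char='z'
After 11 (j): row=1 col=0 char='b'
After 12 (h): row=1 col=0 char='b'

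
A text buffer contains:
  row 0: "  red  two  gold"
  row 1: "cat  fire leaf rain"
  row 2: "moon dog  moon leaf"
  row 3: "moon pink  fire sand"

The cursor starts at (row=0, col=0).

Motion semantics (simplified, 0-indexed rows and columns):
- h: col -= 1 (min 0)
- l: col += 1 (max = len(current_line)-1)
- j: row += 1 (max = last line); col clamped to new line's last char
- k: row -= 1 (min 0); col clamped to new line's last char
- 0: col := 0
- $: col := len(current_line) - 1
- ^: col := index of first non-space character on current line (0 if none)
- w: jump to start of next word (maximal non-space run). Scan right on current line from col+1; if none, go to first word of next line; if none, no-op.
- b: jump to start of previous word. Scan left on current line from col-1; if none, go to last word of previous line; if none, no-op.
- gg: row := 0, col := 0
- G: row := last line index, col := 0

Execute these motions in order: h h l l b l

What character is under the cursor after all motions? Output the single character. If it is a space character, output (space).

Answer: e

Derivation:
After 1 (h): row=0 col=0 char='_'
After 2 (h): row=0 col=0 char='_'
After 3 (l): row=0 col=1 char='_'
After 4 (l): row=0 col=2 char='r'
After 5 (b): row=0 col=2 char='r'
After 6 (l): row=0 col=3 char='e'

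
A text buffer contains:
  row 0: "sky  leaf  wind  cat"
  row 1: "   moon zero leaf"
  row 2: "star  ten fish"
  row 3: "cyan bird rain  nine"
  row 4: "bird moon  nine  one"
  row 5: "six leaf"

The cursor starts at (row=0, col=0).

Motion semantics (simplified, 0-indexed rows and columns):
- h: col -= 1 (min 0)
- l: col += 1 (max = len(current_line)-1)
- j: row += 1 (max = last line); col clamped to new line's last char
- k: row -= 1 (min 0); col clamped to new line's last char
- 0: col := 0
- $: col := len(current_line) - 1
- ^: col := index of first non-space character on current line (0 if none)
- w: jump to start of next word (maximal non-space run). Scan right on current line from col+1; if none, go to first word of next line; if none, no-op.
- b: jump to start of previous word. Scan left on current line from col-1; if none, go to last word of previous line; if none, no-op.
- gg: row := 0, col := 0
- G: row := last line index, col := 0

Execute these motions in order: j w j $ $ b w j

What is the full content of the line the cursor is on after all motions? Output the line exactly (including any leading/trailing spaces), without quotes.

Answer: bird moon  nine  one

Derivation:
After 1 (j): row=1 col=0 char='_'
After 2 (w): row=1 col=3 char='m'
After 3 (j): row=2 col=3 char='r'
After 4 ($): row=2 col=13 char='h'
After 5 ($): row=2 col=13 char='h'
After 6 (b): row=2 col=10 char='f'
After 7 (w): row=3 col=0 char='c'
After 8 (j): row=4 col=0 char='b'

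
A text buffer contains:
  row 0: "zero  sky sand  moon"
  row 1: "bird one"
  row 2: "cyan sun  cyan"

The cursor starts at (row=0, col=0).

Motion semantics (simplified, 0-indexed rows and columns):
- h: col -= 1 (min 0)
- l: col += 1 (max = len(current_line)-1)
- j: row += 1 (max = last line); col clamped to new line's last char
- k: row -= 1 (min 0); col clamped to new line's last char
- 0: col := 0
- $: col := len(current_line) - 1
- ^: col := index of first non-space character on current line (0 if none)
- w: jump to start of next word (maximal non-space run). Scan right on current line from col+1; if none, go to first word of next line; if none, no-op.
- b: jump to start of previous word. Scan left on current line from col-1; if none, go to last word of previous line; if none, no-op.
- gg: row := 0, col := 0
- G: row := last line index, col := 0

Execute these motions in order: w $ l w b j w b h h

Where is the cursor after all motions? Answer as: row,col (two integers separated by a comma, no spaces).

Answer: 1,3

Derivation:
After 1 (w): row=0 col=6 char='s'
After 2 ($): row=0 col=19 char='n'
After 3 (l): row=0 col=19 char='n'
After 4 (w): row=1 col=0 char='b'
After 5 (b): row=0 col=16 char='m'
After 6 (j): row=1 col=7 char='e'
After 7 (w): row=2 col=0 char='c'
After 8 (b): row=1 col=5 char='o'
After 9 (h): row=1 col=4 char='_'
After 10 (h): row=1 col=3 char='d'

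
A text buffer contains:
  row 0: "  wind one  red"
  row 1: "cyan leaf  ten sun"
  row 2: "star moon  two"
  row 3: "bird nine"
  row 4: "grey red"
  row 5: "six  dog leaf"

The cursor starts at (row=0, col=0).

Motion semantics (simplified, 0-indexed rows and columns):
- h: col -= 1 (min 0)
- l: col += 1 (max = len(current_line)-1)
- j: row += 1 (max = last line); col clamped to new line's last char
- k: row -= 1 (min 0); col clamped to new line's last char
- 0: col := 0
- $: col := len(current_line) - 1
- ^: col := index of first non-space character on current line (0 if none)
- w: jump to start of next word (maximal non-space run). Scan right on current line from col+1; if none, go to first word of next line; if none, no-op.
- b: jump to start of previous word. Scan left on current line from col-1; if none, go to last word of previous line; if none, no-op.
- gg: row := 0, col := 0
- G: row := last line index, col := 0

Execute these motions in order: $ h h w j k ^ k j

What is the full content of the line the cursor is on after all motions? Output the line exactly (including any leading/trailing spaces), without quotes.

After 1 ($): row=0 col=14 char='d'
After 2 (h): row=0 col=13 char='e'
After 3 (h): row=0 col=12 char='r'
After 4 (w): row=1 col=0 char='c'
After 5 (j): row=2 col=0 char='s'
After 6 (k): row=1 col=0 char='c'
After 7 (^): row=1 col=0 char='c'
After 8 (k): row=0 col=0 char='_'
After 9 (j): row=1 col=0 char='c'

Answer: cyan leaf  ten sun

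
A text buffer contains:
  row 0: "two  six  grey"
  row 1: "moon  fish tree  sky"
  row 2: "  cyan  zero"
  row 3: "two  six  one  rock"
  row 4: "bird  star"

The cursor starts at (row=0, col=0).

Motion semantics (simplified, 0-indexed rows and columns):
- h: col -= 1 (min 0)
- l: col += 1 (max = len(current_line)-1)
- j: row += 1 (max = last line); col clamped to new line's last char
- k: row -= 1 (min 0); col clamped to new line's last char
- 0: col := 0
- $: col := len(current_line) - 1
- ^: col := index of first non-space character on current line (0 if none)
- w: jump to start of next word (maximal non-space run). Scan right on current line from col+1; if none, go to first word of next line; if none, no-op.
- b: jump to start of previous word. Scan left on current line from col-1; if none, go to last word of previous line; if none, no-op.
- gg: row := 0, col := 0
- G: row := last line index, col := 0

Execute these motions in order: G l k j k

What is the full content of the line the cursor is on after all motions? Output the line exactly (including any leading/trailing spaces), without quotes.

Answer: two  six  one  rock

Derivation:
After 1 (G): row=4 col=0 char='b'
After 2 (l): row=4 col=1 char='i'
After 3 (k): row=3 col=1 char='w'
After 4 (j): row=4 col=1 char='i'
After 5 (k): row=3 col=1 char='w'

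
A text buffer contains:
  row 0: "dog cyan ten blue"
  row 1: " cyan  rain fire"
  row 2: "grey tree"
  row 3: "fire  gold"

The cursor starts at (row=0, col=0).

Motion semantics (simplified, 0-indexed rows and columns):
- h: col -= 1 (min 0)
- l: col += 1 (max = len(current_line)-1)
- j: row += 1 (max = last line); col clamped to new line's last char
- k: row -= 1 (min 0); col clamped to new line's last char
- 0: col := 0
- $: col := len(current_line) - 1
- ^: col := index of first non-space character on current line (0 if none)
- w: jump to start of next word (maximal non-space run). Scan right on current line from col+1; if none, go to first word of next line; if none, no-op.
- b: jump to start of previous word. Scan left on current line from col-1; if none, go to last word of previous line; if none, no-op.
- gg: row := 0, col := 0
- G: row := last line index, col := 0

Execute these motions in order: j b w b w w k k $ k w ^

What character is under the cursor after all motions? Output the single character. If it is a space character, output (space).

After 1 (j): row=1 col=0 char='_'
After 2 (b): row=0 col=13 char='b'
After 3 (w): row=1 col=1 char='c'
After 4 (b): row=0 col=13 char='b'
After 5 (w): row=1 col=1 char='c'
After 6 (w): row=1 col=7 char='r'
After 7 (k): row=0 col=7 char='n'
After 8 (k): row=0 col=7 char='n'
After 9 ($): row=0 col=16 char='e'
After 10 (k): row=0 col=16 char='e'
After 11 (w): row=1 col=1 char='c'
After 12 (^): row=1 col=1 char='c'

Answer: c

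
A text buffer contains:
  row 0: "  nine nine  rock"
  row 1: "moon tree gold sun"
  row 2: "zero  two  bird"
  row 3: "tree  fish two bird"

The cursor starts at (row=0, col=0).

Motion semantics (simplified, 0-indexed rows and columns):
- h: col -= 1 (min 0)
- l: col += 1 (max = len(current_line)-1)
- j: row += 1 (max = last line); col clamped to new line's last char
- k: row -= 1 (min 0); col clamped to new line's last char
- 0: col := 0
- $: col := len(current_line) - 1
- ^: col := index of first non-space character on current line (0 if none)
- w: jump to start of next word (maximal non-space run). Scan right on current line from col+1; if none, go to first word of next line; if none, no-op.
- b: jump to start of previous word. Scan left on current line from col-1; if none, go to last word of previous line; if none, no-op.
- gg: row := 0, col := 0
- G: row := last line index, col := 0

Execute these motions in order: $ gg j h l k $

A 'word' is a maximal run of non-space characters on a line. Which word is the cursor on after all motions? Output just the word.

Answer: rock

Derivation:
After 1 ($): row=0 col=16 char='k'
After 2 (gg): row=0 col=0 char='_'
After 3 (j): row=1 col=0 char='m'
After 4 (h): row=1 col=0 char='m'
After 5 (l): row=1 col=1 char='o'
After 6 (k): row=0 col=1 char='_'
After 7 ($): row=0 col=16 char='k'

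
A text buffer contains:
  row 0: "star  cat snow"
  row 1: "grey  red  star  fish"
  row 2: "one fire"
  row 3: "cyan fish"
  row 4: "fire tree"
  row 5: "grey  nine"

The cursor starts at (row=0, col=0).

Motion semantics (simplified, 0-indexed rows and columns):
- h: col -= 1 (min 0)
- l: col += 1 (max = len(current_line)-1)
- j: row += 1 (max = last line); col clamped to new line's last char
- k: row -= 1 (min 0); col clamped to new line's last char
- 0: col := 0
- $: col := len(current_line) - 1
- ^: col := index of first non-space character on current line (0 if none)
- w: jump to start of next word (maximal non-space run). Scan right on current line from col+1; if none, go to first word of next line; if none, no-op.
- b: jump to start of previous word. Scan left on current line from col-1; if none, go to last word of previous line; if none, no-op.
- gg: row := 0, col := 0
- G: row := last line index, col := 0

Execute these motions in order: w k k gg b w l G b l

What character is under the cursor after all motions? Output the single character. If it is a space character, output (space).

After 1 (w): row=0 col=6 char='c'
After 2 (k): row=0 col=6 char='c'
After 3 (k): row=0 col=6 char='c'
After 4 (gg): row=0 col=0 char='s'
After 5 (b): row=0 col=0 char='s'
After 6 (w): row=0 col=6 char='c'
After 7 (l): row=0 col=7 char='a'
After 8 (G): row=5 col=0 char='g'
After 9 (b): row=4 col=5 char='t'
After 10 (l): row=4 col=6 char='r'

Answer: r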